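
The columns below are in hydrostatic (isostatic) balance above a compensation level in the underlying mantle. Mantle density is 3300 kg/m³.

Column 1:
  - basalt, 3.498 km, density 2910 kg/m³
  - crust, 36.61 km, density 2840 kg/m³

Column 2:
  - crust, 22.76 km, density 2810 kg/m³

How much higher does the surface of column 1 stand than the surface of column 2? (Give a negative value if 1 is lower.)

2.14 km

For any compensation level in the mantle, the mantle terms cancel and isostasy reduces to e = (Σt_1 − Σt_2) − (Σ(ρt)_1 − Σ(ρt)_2) / ρ_m.
Σt_1 = 40.108 km; Σt_2 = 22.76 km; Σ(ρt)_1 = 114151.58; Σ(ρt)_2 = 63955.6 (in km·kg/m³).
e = (40.108 − 22.76) − (114151.58 − 63955.6) / 3300 = 2.14 km.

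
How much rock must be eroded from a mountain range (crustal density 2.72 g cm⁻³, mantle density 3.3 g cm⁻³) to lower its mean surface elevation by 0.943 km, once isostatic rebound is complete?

5.37 km

Net drop Δ = e − u = e − e ρ_c/ρ_m = e (ρ_m − ρ_c)/ρ_m.
e = Δ ρ_m/(ρ_m − ρ_c) = 0.943 km × 3.3/0.58 = 5.37 km.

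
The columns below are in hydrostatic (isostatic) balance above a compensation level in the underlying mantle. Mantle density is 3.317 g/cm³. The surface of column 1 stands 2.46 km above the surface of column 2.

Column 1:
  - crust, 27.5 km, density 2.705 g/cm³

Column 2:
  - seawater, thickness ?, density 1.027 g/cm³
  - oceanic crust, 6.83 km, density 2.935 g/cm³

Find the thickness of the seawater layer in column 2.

Take the compensation level at the base of the deeper column (depth z_c below the surface of column 1) and equate Σ ρ_i t_i down to z_c; mantle fills any gap and the z_c terms cancel.
Column 1: 27.5×2.705 + (z_c − 27.5)×3.317
Column 2: 2.46×0 + x×1.027 + 6.83×2.935 + (z_c − 2.46 − 6.83 − x)×3.317
The z_c×3.317 term appears on both sides and cancels. Collect the known terms of each column as K = Σ(ρt)_known − 3.317 × (depth of known layers): K_1 = 74.3875 − 3.317×27.5 = −16.83; K_2 = 20.04605 − 3.317×(2.46 + 6.83) = −10.76888.
Balance: K_1 = K_2 − x×(3.317 − 1.027), so x = (K_2 − K_1)/(3.317 − 1.027) = 6.06112/2.29 = 2.65 km.

2.65 km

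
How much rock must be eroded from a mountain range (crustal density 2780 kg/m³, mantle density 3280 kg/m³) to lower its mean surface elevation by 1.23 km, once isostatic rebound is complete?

Net drop Δ = e − u = e − e ρ_c/ρ_m = e (ρ_m − ρ_c)/ρ_m.
e = Δ ρ_m/(ρ_m − ρ_c) = 1.23 km × 3280/500 = 8.07 km.

8.07 km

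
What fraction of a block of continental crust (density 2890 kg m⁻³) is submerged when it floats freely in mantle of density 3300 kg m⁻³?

0.876

Submerged fraction = ρ_obj/ρ_fluid = 2890/3300 = 0.876.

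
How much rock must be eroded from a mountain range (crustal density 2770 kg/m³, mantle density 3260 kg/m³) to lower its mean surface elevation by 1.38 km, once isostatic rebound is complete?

Net drop Δ = e − u = e − e ρ_c/ρ_m = e (ρ_m − ρ_c)/ρ_m.
e = Δ ρ_m/(ρ_m − ρ_c) = 1.38 km × 3260/490 = 9.18 km.

9.18 km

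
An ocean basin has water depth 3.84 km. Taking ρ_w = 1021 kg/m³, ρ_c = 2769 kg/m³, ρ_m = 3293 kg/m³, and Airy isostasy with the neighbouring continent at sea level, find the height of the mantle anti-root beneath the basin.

Balancing pressure at the compensation depth: replacing crust with seawater at the top is compensated by replacing crust with mantle at the base: d (ρ_c − ρ_w) = a (ρ_m − ρ_c).
a = d (ρ_c − ρ_w)/(ρ_m − ρ_c) = 3.84 km × 1748/524 = 12.8 km.

12.8 km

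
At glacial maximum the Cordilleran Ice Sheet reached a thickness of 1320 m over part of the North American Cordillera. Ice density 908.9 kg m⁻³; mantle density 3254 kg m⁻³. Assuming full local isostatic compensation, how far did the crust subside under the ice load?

369 m

In Airy isostatic equilibrium: the ice load ρ_ice t is balanced by mantle displaced below, ρ_m s.
s = t ρ_ice / ρ_m = 1320 m × 908.9/3254 = 369 m.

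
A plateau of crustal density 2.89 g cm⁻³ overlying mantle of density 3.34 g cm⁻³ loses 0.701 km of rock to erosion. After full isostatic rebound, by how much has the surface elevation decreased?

Rebound u = e ρ_c/ρ_m = 0.701 km × 2.89/3.34 = 0.6066 km.
Net surface drop = e − u = 0.701 km − 0.6066 km = e (ρ_m − ρ_c)/ρ_m = 0.0944 km.

0.0944 km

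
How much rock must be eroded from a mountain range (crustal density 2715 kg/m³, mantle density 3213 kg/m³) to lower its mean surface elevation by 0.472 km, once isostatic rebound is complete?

Net drop Δ = e − u = e − e ρ_c/ρ_m = e (ρ_m − ρ_c)/ρ_m.
e = Δ ρ_m/(ρ_m − ρ_c) = 0.472 km × 3213/498 = 3.05 km.

3.05 km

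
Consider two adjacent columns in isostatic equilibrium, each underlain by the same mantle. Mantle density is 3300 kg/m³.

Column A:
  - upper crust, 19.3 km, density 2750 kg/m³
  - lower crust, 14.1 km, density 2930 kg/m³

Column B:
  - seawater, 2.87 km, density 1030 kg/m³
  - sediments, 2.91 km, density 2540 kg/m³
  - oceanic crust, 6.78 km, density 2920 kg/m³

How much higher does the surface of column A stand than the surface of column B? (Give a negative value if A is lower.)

1.37 km

For any compensation level in the mantle, the mantle terms cancel and isostasy reduces to e = (Σt_A − Σt_B) − (Σ(ρt)_A − Σ(ρt)_B) / ρ_m.
Σt_A = 33.4 km; Σt_B = 12.56 km; Σ(ρt)_A = 94388; Σ(ρt)_B = 30145.1 (in km·kg/m³).
e = (33.4 − 12.56) − (94388 − 30145.1) / 3300 = 1.37 km.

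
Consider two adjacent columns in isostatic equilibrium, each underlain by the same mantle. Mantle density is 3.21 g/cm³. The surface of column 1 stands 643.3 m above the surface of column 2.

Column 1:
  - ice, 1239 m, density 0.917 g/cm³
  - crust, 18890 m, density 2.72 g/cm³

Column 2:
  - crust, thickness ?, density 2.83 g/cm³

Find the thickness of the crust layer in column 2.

26400 m

Take the compensation level at the base of the deeper column (depth z_c below the surface of column 1) and equate Σ ρ_i t_i down to z_c; mantle fills any gap and the z_c terms cancel.
Column 1: 1239×0.917 + 18890×2.72 + (z_c − 20129)×3.21
Column 2: 643.3×0 + x×2.83 + (z_c − 643.3 − 0 − x)×3.21
The z_c×3.21 term appears on both sides and cancels. Collect the known terms of each column as K = Σ(ρt)_known − 3.21 × (depth of known layers): K_1 = 52516.963 − 3.21×20129 = −12097.127; K_2 = 0 − 3.21×(643.3 + 0) = −2064.993.
Balance: K_1 = K_2 − x×(3.21 − 2.83), so x = (K_2 − K_1)/(3.21 − 2.83) = 10032.1/0.38 = 26400 m.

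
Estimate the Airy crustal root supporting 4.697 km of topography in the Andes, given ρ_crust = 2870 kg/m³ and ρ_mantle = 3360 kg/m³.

In Airy isostatic equilibrium: the weight of the topography is balanced by the buoyancy of the root, ρ_c h = (ρ_m − ρ_c) r.
r = h · ρ_c / (ρ_m − ρ_c) = 4.697 km × 2870 / (3360 − 2870) = 27.5 km.

27.5 km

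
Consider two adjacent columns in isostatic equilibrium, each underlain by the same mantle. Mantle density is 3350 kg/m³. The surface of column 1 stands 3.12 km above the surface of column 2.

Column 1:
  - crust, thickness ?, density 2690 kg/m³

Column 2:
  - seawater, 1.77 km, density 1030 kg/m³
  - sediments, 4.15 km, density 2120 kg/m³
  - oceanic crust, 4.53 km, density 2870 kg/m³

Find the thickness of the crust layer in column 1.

33.1 km

Take the compensation level at the base of the deeper column (depth z_c below the surface of column 1) and equate Σ ρ_i t_i down to z_c; mantle fills any gap and the z_c terms cancel.
Column 1: x×2690 + (z_c − 0 − x)×3350
Column 2: 3.12×0 + 1.77×1030 + 4.15×2120 + 4.53×2870 + (z_c − 3.12 − 10.45)×3350
The z_c×3350 term appears on both sides and cancels. Collect the known terms of each column as K = Σ(ρt)_known − 3350 × (depth of known layers): K_1 = 0 − 3350×0 = 0; K_2 = 23622.2 − 3350×(3.12 + 10.45) = −21837.3.
Balance: K_1 − x×(3350 − 2690) = K_2, so x = (K_1 − K_2)/(3350 − 2690) = 21837.3/660 = 33.1 km.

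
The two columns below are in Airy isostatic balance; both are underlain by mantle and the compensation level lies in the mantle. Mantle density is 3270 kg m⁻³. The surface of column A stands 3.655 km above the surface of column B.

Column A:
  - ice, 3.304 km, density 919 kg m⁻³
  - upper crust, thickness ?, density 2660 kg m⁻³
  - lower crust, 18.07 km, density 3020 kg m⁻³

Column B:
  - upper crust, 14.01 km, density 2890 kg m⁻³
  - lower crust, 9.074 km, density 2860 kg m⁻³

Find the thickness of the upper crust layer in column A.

14.3 km

Take the compensation level at the base of the deeper column (depth z_c below the surface of column A) and equate Σ ρ_i t_i down to z_c; mantle fills any gap and the z_c terms cancel.
Column A: 3.304×919 + x×2660 + 18.07×3020 + (z_c − 21.374 − x)×3270
Column B: 3.655×0 + 14.01×2890 + 9.074×2860 + (z_c − 3.655 − 23.084)×3270
The z_c×3270 term appears on both sides and cancels. Collect the known terms of each column as K = Σ(ρt)_known − 3270 × (depth of known layers): K_A = 57607.776 − 3270×21.374 = −12285.204; K_B = 66440.54 − 3270×(3.655 + 23.084) = −20995.99.
Balance: K_A − x×(3270 − 2660) = K_B, so x = (K_A − K_B)/(3270 − 2660) = 8710.79/610 = 14.3 km.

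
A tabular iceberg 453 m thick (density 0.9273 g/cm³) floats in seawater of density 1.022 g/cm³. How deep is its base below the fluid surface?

411 m

Draft d = t ρ_obj/ρ_fluid = 453 m × 0.9273/1.022 = 411 m.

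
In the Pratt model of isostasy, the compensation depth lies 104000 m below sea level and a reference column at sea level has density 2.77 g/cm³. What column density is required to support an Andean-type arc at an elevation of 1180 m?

Pratt balance: ρ_ref D = ρ (D + h).
ρ = ρ_ref D/(D + h) = 2.77 × 104000 m/(104000 m + 1180 m) = 2.74 g/cm³.

2.74 g/cm³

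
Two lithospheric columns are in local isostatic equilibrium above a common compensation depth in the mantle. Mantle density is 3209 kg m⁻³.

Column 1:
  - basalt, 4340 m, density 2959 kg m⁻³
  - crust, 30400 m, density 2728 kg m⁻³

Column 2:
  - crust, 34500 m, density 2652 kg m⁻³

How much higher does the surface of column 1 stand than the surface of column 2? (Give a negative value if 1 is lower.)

For any compensation level in the mantle, the mantle terms cancel and isostasy reduces to e = (Σt_1 − Σt_2) − (Σ(ρt)_1 − Σ(ρt)_2) / ρ_m.
Σt_1 = 34740 m; Σt_2 = 34500 m; Σ(ρt)_1 = 95773260; Σ(ρt)_2 = 91494000 (in m·kg m⁻³).
e = (34740 − 34500) − (95773260 − 91494000) / 3209 = −1090 m.

−1090 m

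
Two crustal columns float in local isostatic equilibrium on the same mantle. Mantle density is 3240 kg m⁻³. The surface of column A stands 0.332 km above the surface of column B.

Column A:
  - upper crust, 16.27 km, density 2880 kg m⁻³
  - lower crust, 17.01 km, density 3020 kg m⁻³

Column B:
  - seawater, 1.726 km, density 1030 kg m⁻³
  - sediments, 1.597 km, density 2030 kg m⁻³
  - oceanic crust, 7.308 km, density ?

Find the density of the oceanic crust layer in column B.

Take the compensation level at the base of the deeper column (depth z_c below the surface of column A) and equate Σ ρ_i t_i down to z_c; mantle fills any gap and the z_c terms cancel.
Column A: 16.27×2880 + 17.01×3020 + (z_c − 33.28)×3240
Column B: 0.332×0 + 1.726×1030 + 1.597×2030 + 7.308×ρ + (z_c − 0.332 − 10.631)×3240
The z_c×3240 term appears on both sides and cancels. Collect the known terms of each column as K = Σ(ρt)_known − 3240 × (depth of known layers): K_A = 98227.8 − 3240×33.28 = −9599.4; K_B = 5019.69 − 3240×(0.332 + 10.631) = −30500.43.
Balance: K_A = K_B + 7.308×ρ, so ρ = (K_A − K_B)/7.308 = 20901/7.308 = 2860 kg m⁻³.

2860 kg m⁻³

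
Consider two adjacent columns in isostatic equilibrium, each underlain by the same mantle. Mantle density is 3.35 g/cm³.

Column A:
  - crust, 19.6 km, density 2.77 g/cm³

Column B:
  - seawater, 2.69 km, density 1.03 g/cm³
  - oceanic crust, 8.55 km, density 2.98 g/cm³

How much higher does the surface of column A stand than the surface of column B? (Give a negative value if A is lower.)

0.586 km

For any compensation level in the mantle, the mantle terms cancel and isostasy reduces to e = (Σt_A − Σt_B) − (Σ(ρt)_A − Σ(ρt)_B) / ρ_m.
Σt_A = 19.6 km; Σt_B = 11.24 km; Σ(ρt)_A = 54.292; Σ(ρt)_B = 28.2497 (in km·g/cm³).
e = (19.6 − 11.24) − (54.292 − 28.2497) / 3.35 = 0.586 km.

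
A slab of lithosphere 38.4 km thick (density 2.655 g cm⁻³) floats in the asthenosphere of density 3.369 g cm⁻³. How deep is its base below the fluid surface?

Draft d = t ρ_obj/ρ_fluid = 38.4 km × 2.655/3.369 = 30.3 km.

30.3 km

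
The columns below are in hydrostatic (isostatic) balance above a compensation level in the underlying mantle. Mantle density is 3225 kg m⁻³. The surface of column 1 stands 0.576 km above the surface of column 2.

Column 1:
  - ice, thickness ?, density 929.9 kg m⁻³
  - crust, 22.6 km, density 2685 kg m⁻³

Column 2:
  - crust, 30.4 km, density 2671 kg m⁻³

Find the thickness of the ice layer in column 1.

Take the compensation level at the base of the deeper column (depth z_c below the surface of column 1) and equate Σ ρ_i t_i down to z_c; mantle fills any gap and the z_c terms cancel.
Column 1: x×929.9 + 22.6×2685 + (z_c − 22.6 − x)×3225
Column 2: 0.576×0 + 30.4×2671 + (z_c − 0.576 − 30.4)×3225
The z_c×3225 term appears on both sides and cancels. Collect the known terms of each column as K = Σ(ρt)_known − 3225 × (depth of known layers): K_1 = 60681 − 3225×22.6 = −12204; K_2 = 81198.4 − 3225×(0.576 + 30.4) = −18699.2.
Balance: K_1 − x×(3225 − 929.9) = K_2, so x = (K_1 − K_2)/(3225 − 929.9) = 6495.2/2295.1 = 2.83 km.

2.83 km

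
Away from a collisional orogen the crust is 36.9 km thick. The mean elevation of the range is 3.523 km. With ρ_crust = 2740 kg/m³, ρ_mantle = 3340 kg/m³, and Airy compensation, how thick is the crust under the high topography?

Root depth r = h ρ_c / (ρ_m − ρ_c) = 3.523 km × 2740 / 600 = 16.09 km.
Total thickness = T + h + r = 36.9 km + 3.523 km + 16.09 km = 56.5 km.

56.5 km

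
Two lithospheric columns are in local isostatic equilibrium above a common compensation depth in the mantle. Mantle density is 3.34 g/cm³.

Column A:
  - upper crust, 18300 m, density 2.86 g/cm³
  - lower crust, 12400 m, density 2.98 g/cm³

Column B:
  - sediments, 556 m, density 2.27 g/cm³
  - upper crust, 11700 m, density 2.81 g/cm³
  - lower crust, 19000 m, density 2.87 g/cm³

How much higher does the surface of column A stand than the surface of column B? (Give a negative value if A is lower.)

For any compensation level in the mantle, the mantle terms cancel and isostasy reduces to e = (Σt_A − Σt_B) − (Σ(ρt)_A − Σ(ρt)_B) / ρ_m.
Σt_A = 30700 m; Σt_B = 31256 m; Σ(ρt)_A = 89290; Σ(ρt)_B = 88669.12 (in m·g/cm³).
e = (30700 − 31256) − (89290 − 88669.12) / 3.34 = −742 m.

−742 m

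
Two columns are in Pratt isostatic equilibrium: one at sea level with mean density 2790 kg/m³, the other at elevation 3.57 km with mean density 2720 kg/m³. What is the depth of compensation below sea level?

ρ_ref D = ρ (D + h) → D (ρ_ref − ρ) = ρ h.
D = ρ h/(ρ_ref − ρ) = 2720 × 3.57 km/(2790 − 2720) = 139 km.

139 km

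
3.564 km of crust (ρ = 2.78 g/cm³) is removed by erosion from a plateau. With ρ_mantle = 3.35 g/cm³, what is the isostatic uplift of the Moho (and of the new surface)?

2.96 km

Unloading: uplift u = e ρ_c/ρ_m = 3.564 km × 2.78/3.35 = 2.96 km.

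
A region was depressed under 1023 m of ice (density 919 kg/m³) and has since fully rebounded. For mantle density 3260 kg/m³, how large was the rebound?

Removing the load lets mantle flow back in; uplift u satisfies ρ_ice t = ρ_m u.
u = t ρ_ice/ρ_m = 1023 m × 919/3260 = 288 m.

288 m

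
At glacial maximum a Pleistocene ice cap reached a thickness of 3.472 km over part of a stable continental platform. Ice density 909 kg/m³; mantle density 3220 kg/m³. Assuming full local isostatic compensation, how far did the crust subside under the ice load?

For local isostatic compensation: the ice load ρ_ice t is balanced by mantle displaced below, ρ_m s.
s = t ρ_ice / ρ_m = 3.472 km × 909/3220 = 0.98 km.

0.98 km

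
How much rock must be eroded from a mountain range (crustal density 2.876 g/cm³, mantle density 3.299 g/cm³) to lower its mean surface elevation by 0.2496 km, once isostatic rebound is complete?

1.95 km

Net drop Δ = e − u = e − e ρ_c/ρ_m = e (ρ_m − ρ_c)/ρ_m.
e = Δ ρ_m/(ρ_m − ρ_c) = 0.2496 km × 3.299/0.423 = 1.95 km.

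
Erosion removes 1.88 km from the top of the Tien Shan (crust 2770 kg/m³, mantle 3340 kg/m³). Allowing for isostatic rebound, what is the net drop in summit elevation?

Rebound u = e ρ_c/ρ_m = 1.88 km × 2770/3340 = 1.559 km.
Net surface drop = e − u = 1.88 km − 1.559 km = e (ρ_m − ρ_c)/ρ_m = 0.321 km.

0.321 km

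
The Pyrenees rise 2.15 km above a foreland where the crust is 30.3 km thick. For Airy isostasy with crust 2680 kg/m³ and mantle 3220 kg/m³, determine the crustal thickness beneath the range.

43.1 km

Root depth r = h ρ_c / (ρ_m − ρ_c) = 2.15 km × 2680 / 540 = 10.67 km.
Total thickness = T + h + r = 30.3 km + 2.15 km + 10.67 km = 43.1 km.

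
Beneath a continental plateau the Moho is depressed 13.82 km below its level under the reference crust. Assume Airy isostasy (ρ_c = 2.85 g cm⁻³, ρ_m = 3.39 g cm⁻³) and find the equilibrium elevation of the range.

2.62 km

In Airy isostatic equilibrium: ρ_c h = (ρ_m − ρ_c) r.
h = r (ρ_m − ρ_c) / ρ_c = 13.82 km × (3.39 − 2.85) / 2.85 = 2.62 km.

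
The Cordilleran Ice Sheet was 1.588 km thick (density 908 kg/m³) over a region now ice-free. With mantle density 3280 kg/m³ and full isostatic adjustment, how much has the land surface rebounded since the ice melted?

0.44 km

Removing the load lets mantle flow back in; uplift u satisfies ρ_ice t = ρ_m u.
u = t ρ_ice/ρ_m = 1.588 km × 908/3280 = 0.44 km.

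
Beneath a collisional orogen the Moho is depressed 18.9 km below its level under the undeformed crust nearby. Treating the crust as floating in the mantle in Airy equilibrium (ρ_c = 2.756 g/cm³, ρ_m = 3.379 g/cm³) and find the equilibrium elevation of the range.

By Archimedes' principle applied to the lithosphere: ρ_c h = (ρ_m − ρ_c) r.
h = r (ρ_m − ρ_c) / ρ_c = 18.9 km × (3.379 − 2.756) / 2.756 = 4.27 km.

4.27 km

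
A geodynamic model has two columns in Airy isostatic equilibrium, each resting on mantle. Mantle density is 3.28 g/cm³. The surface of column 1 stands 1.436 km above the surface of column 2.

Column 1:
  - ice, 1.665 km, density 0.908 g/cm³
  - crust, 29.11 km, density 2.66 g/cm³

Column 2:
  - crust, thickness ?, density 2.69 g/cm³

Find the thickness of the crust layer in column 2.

29.3 km

Take the compensation level at the base of the deeper column (depth z_c below the surface of column 1) and equate Σ ρ_i t_i down to z_c; mantle fills any gap and the z_c terms cancel.
Column 1: 1.665×0.908 + 29.11×2.66 + (z_c − 30.775)×3.28
Column 2: 1.436×0 + x×2.69 + (z_c − 1.436 − 0 − x)×3.28
The z_c×3.28 term appears on both sides and cancels. Collect the known terms of each column as K = Σ(ρt)_known − 3.28 × (depth of known layers): K_1 = 78.94442 − 3.28×30.775 = −21.99758; K_2 = 0 − 3.28×(1.436 + 0) = −4.71008.
Balance: K_1 = K_2 − x×(3.28 − 2.69), so x = (K_2 − K_1)/(3.28 − 2.69) = 17.2875/0.59 = 29.3 km.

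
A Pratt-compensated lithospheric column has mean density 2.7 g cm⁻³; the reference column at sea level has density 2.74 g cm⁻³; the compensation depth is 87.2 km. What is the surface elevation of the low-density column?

ρ_ref D = ρ (D + h) → h = D (ρ_ref − ρ)/ρ.
h = 87.2 km × (2.74 − 2.7)/2.7 = 1.29 km.

1.29 km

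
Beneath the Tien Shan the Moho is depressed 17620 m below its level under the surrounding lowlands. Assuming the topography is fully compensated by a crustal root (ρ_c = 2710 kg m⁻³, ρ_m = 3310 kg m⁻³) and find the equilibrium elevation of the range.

3900 m

For local isostatic compensation: ρ_c h = (ρ_m − ρ_c) r.
h = r (ρ_m − ρ_c) / ρ_c = 17620 m × (3310 − 2710) / 2710 = 3900 m.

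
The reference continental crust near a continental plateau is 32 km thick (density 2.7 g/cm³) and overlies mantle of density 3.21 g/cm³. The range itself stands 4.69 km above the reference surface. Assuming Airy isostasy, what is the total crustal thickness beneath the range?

61.5 km

Root depth r = h ρ_c / (ρ_m − ρ_c) = 4.69 km × 2.7 / 0.51 = 24.83 km.
Total thickness = T + h + r = 32 km + 4.69 km + 24.83 km = 61.5 km.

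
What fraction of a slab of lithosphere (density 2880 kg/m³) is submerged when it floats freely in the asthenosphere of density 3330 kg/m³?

0.865

Submerged fraction = ρ_obj/ρ_fluid = 2880/3330 = 0.865.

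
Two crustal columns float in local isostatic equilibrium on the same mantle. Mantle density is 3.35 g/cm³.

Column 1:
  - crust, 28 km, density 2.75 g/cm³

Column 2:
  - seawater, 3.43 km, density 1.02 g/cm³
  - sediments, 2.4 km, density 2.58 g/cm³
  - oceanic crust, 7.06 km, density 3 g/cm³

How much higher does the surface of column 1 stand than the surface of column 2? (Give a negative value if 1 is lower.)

For any compensation level in the mantle, the mantle terms cancel and isostasy reduces to e = (Σt_1 − Σt_2) − (Σ(ρt)_1 − Σ(ρt)_2) / ρ_m.
Σt_1 = 28 km; Σt_2 = 12.89 km; Σ(ρt)_1 = 77; Σ(ρt)_2 = 30.8706 (in km·g/cm³).
e = (28 − 12.89) − (77 − 30.8706) / 3.35 = 1.34 km.

1.34 km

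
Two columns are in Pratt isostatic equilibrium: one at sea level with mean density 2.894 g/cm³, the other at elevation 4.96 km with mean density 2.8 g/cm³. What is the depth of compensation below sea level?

148 km

ρ_ref D = ρ (D + h) → D (ρ_ref − ρ) = ρ h.
D = ρ h/(ρ_ref − ρ) = 2.8 × 4.96 km/(2.894 − 2.8) = 148 km.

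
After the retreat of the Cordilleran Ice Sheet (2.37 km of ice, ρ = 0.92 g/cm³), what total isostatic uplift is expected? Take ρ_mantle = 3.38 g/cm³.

0.645 km

Removing the load lets mantle flow back in; uplift u satisfies ρ_ice t = ρ_m u.
u = t ρ_ice/ρ_m = 2.37 km × 0.92/3.38 = 0.645 km.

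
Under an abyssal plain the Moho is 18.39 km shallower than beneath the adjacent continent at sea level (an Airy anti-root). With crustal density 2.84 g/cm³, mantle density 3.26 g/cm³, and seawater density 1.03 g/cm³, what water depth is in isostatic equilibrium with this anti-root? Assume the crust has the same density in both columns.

4.27 km

Replacing a thickness d of crust by seawater at the top must be balanced by replacing crust with mantle at the base: d (ρ_c − ρ_w) = a (ρ_m − ρ_c).
d = a (ρ_m − ρ_c)/(ρ_c − ρ_w) = 18.39 km × 0.42/1.81 = 4.27 km.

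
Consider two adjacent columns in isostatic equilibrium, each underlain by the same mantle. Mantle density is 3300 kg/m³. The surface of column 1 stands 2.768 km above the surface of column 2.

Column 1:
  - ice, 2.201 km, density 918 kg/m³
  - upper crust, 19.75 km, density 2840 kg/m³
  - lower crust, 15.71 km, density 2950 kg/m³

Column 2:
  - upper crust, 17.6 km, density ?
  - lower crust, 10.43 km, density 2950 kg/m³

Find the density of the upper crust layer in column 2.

Take the compensation level at the base of the deeper column (depth z_c below the surface of column 1) and equate Σ ρ_i t_i down to z_c; mantle fills any gap and the z_c terms cancel.
Column 1: 2.201×918 + 19.75×2840 + 15.71×2950 + (z_c − 37.661)×3300
Column 2: 2.768×0 + 17.6×ρ + 10.43×2950 + (z_c − 2.768 − 28.03)×3300
The z_c×3300 term appears on both sides and cancels. Collect the known terms of each column as K = Σ(ρt)_known − 3300 × (depth of known layers): K_1 = 104455.018 − 3300×37.661 = −19826.282; K_2 = 30768.5 − 3300×(2.768 + 28.03) = −70864.9.
Balance: K_1 = K_2 + 17.6×ρ, so ρ = (K_1 − K_2)/17.6 = 51038.6/17.6 = 2900 kg/m³.

2900 kg/m³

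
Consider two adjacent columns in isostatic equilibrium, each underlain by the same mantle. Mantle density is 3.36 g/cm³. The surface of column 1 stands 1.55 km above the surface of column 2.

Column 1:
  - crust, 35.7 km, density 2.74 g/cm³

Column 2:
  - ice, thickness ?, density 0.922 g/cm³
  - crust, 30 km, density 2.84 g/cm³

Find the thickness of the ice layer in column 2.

Take the compensation level at the base of the deeper column (depth z_c below the surface of column 1) and equate Σ ρ_i t_i down to z_c; mantle fills any gap and the z_c terms cancel.
Column 1: 35.7×2.74 + (z_c − 35.7)×3.36
Column 2: 1.55×0 + x×0.922 + 30×2.84 + (z_c − 1.55 − 30 − x)×3.36
The z_c×3.36 term appears on both sides and cancels. Collect the known terms of each column as K = Σ(ρt)_known − 3.36 × (depth of known layers): K_1 = 97.818 − 3.36×35.7 = −22.134; K_2 = 85.2 − 3.36×(1.55 + 30) = −20.808.
Balance: K_1 = K_2 − x×(3.36 − 0.922), so x = (K_2 − K_1)/(3.36 − 0.922) = 1.326/2.438 = 0.544 km.

0.544 km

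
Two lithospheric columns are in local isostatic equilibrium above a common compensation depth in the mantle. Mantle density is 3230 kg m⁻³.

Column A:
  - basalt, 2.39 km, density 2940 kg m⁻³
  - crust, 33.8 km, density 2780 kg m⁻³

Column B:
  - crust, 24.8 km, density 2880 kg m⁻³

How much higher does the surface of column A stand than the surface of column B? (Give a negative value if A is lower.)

For any compensation level in the mantle, the mantle terms cancel and isostasy reduces to e = (Σt_A − Σt_B) − (Σ(ρt)_A − Σ(ρt)_B) / ρ_m.
Σt_A = 36.19 km; Σt_B = 24.8 km; Σ(ρt)_A = 100990.6; Σ(ρt)_B = 71424 (in km·kg m⁻³).
e = (36.19 − 24.8) − (100990.6 − 71424) / 3230 = 2.24 km.

2.24 km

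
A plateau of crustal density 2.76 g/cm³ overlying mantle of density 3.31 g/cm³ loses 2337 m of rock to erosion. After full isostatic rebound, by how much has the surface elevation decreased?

388 m

Rebound u = e ρ_c/ρ_m = 2337 m × 2.76/3.31 = 1949 m.
Net surface drop = e − u = 2337 m − 1949 m = e (ρ_m − ρ_c)/ρ_m = 388 m.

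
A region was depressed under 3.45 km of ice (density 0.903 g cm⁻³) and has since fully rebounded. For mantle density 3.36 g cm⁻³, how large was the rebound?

0.927 km

Removing the load lets mantle flow back in; uplift u satisfies ρ_ice t = ρ_m u.
u = t ρ_ice/ρ_m = 3.45 km × 0.903/3.36 = 0.927 km.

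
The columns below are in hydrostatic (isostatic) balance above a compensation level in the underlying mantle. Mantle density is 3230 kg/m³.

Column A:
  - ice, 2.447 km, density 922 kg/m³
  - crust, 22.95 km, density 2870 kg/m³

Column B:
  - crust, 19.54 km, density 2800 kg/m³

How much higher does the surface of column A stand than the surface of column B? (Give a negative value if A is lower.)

1.71 km

For any compensation level in the mantle, the mantle terms cancel and isostasy reduces to e = (Σt_A − Σt_B) − (Σ(ρt)_A − Σ(ρt)_B) / ρ_m.
Σt_A = 25.397 km; Σt_B = 19.54 km; Σ(ρt)_A = 68122.634; Σ(ρt)_B = 54712 (in km·kg/m³).
e = (25.397 − 19.54) − (68122.634 − 54712) / 3230 = 1.71 km.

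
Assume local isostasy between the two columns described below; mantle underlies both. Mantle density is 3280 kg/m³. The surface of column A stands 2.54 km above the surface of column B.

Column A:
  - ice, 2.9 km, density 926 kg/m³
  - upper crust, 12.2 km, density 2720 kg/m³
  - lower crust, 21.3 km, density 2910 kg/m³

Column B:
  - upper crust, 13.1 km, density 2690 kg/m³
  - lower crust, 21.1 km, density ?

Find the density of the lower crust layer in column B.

3020 kg/m³

Take the compensation level at the base of the deeper column (depth z_c below the surface of column A) and equate Σ ρ_i t_i down to z_c; mantle fills any gap and the z_c terms cancel.
Column A: 2.9×926 + 12.2×2720 + 21.3×2910 + (z_c − 36.4)×3280
Column B: 2.54×0 + 13.1×2690 + 21.1×ρ + (z_c − 2.54 − 34.2)×3280
The z_c×3280 term appears on both sides and cancels. Collect the known terms of each column as K = Σ(ρt)_known − 3280 × (depth of known layers): K_A = 97852.4 − 3280×36.4 = −21539.6; K_B = 35239 − 3280×(2.54 + 34.2) = −85268.2.
Balance: K_A = K_B + 21.1×ρ, so ρ = (K_A − K_B)/21.1 = 63728.6/21.1 = 3020 kg/m³.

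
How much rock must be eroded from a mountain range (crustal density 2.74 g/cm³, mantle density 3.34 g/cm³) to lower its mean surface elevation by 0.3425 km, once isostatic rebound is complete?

1.91 km

Net drop Δ = e − u = e − e ρ_c/ρ_m = e (ρ_m − ρ_c)/ρ_m.
e = Δ ρ_m/(ρ_m − ρ_c) = 0.3425 km × 3.34/0.6 = 1.91 km.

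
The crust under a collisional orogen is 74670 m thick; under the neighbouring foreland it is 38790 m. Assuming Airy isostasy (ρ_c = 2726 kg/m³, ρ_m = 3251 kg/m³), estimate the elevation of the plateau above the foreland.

Excess crust Δ = 74670 m − 38790 m = 35880 m, split between elevation h and root r with h + r = Δ.
Airy balance ρ_c h = (ρ_m − ρ_c) r gives r = h ρ_c/(ρ_m − ρ_c), so h (1 + ρ_c/(ρ_m − ρ_c)) = Δ, i.e. h = Δ (ρ_m − ρ_c)/ρ_m.
h = 35880 m × 525/3251 = 5790 m.

5790 m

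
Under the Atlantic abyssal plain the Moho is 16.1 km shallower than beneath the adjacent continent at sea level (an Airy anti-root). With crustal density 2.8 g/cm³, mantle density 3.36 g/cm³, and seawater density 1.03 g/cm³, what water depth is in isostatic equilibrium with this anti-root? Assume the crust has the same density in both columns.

Replacing a thickness d of crust by seawater at the top must be balanced by replacing crust with mantle at the base: d (ρ_c − ρ_w) = a (ρ_m − ρ_c).
d = a (ρ_m − ρ_c)/(ρ_c − ρ_w) = 16.1 km × 0.56/1.77 = 5.09 km.

5.09 km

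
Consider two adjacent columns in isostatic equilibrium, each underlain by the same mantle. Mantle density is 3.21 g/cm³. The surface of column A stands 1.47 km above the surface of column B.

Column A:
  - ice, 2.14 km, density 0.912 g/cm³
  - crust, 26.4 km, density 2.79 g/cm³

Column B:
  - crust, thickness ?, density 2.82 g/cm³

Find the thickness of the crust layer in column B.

Take the compensation level at the base of the deeper column (depth z_c below the surface of column A) and equate Σ ρ_i t_i down to z_c; mantle fills any gap and the z_c terms cancel.
Column A: 2.14×0.912 + 26.4×2.79 + (z_c − 28.54)×3.21
Column B: 1.47×0 + x×2.82 + (z_c − 1.47 − 0 − x)×3.21
The z_c×3.21 term appears on both sides and cancels. Collect the known terms of each column as K = Σ(ρt)_known − 3.21 × (depth of known layers): K_A = 75.60768 − 3.21×28.54 = −16.00572; K_B = 0 − 3.21×(1.47 + 0) = −4.7187.
Balance: K_A = K_B − x×(3.21 − 2.82), so x = (K_B − K_A)/(3.21 − 2.82) = 11.287/0.39 = 28.9 km.

28.9 km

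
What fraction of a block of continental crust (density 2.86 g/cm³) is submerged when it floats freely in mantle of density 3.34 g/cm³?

85.6%

Submerged fraction = ρ_obj/ρ_fluid = 2.86/3.34 = 85.6%.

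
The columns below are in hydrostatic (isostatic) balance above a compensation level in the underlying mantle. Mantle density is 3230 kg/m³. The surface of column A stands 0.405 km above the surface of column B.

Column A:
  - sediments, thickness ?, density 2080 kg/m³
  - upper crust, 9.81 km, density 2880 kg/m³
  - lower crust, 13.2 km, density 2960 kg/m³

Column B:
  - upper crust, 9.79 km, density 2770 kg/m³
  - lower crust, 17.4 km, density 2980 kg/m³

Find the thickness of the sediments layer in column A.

2.75 km

Take the compensation level at the base of the deeper column (depth z_c below the surface of column A) and equate Σ ρ_i t_i down to z_c; mantle fills any gap and the z_c terms cancel.
Column A: x×2080 + 9.81×2880 + 13.2×2960 + (z_c − 23.01 − x)×3230
Column B: 0.405×0 + 9.79×2770 + 17.4×2980 + (z_c − 0.405 − 27.19)×3230
The z_c×3230 term appears on both sides and cancels. Collect the known terms of each column as K = Σ(ρt)_known − 3230 × (depth of known layers): K_A = 67324.8 − 3230×23.01 = −6997.5; K_B = 78970.3 − 3230×(0.405 + 27.19) = −10161.55.
Balance: K_A − x×(3230 − 2080) = K_B, so x = (K_A − K_B)/(3230 − 2080) = 3164.05/1150 = 2.75 km.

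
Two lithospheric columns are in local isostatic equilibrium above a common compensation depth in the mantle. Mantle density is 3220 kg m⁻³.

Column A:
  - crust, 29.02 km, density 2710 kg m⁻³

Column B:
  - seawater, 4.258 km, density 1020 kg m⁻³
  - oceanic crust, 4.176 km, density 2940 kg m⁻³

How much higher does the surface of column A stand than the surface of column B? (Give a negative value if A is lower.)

For any compensation level in the mantle, the mantle terms cancel and isostasy reduces to e = (Σt_A − Σt_B) − (Σ(ρt)_A − Σ(ρt)_B) / ρ_m.
Σt_A = 29.02 km; Σt_B = 8.434 km; Σ(ρt)_A = 78644.2; Σ(ρt)_B = 16620.6 (in km·kg m⁻³).
e = (29.02 − 8.434) − (78644.2 − 16620.6) / 3220 = 1.32 km.

1.32 km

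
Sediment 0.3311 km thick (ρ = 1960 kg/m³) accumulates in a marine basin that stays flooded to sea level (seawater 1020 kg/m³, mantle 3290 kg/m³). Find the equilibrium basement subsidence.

0.137 km

Submarine loading: the sediment displaces seawater, and the subsidence is in turn flooded, so s (ρ_m − ρ_w) = t (ρ_sed − ρ_w).
s = 0.3311 km × (1960 − 1020) / (3290 − 1020) = 0.137 km.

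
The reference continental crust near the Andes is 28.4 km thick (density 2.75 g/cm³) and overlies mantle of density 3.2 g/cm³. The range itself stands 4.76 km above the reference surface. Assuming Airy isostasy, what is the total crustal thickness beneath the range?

Root depth r = h ρ_c / (ρ_m − ρ_c) = 4.76 km × 2.75 / 0.45 = 29.09 km.
Total thickness = T + h + r = 28.4 km + 4.76 km + 29.09 km = 62.2 km.

62.2 km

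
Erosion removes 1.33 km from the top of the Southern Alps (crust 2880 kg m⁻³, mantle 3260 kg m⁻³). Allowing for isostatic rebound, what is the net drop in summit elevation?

Rebound u = e ρ_c/ρ_m = 1.33 km × 2880/3260 = 1.175 km.
Net surface drop = e − u = 1.33 km − 1.175 km = e (ρ_m − ρ_c)/ρ_m = 0.155 km.

0.155 km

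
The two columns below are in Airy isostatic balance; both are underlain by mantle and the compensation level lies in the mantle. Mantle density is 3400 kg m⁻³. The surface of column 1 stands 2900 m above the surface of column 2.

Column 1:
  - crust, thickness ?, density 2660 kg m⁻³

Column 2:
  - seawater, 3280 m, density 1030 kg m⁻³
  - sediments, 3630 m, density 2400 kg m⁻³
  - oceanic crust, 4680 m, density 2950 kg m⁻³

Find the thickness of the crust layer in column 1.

31600 m

Take the compensation level at the base of the deeper column (depth z_c below the surface of column 1) and equate Σ ρ_i t_i down to z_c; mantle fills any gap and the z_c terms cancel.
Column 1: x×2660 + (z_c − 0 − x)×3400
Column 2: 2900×0 + 3280×1030 + 3630×2400 + 4680×2950 + (z_c − 2900 − 11590)×3400
The z_c×3400 term appears on both sides and cancels. Collect the known terms of each column as K = Σ(ρt)_known − 3400 × (depth of known layers): K_1 = 0 − 3400×0 = 0; K_2 = 25896400 − 3400×(2900 + 11590) = −23369600.
Balance: K_1 − x×(3400 − 2660) = K_2, so x = (K_1 − K_2)/(3400 − 2660) = 23369600/740 = 31600 m.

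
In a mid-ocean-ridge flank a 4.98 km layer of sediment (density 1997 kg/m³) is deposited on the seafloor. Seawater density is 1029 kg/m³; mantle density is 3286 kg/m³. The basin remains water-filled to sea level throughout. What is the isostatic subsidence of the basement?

2.14 km

Submarine loading: the sediment displaces seawater, and the subsidence is in turn flooded, so s (ρ_m − ρ_w) = t (ρ_sed − ρ_w).
s = 4.98 km × (1997 − 1029) / (3286 − 1029) = 2.14 km.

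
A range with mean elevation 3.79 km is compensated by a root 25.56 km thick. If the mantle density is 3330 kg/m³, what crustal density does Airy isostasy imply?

2900 kg/m³

ρ_c h = (ρ_m − ρ_c) r → ρ_c (h + r) = ρ_m r → ρ_c = ρ_m r / (h + r).
ρ_c = 3330 × 25.56 km / (3.79 km + 25.56 km) = 2900 kg/m³.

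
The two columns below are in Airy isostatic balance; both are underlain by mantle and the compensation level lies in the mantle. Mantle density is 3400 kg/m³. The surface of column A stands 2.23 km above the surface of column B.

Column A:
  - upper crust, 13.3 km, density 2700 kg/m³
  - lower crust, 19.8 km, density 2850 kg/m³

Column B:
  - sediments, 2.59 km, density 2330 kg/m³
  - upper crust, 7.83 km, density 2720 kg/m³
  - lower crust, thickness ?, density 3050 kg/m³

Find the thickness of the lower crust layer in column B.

Take the compensation level at the base of the deeper column (depth z_c below the surface of column A) and equate Σ ρ_i t_i down to z_c; mantle fills any gap and the z_c terms cancel.
Column A: 13.3×2700 + 19.8×2850 + (z_c − 33.1)×3400
Column B: 2.23×0 + 2.59×2330 + 7.83×2720 + x×3050 + (z_c − 2.23 − 10.42 − x)×3400
The z_c×3400 term appears on both sides and cancels. Collect the known terms of each column as K = Σ(ρt)_known − 3400 × (depth of known layers): K_A = 92340 − 3400×33.1 = −20200; K_B = 27332.3 − 3400×(2.23 + 10.42) = −15677.7.
Balance: K_A = K_B − x×(3400 − 3050), so x = (K_B − K_A)/(3400 − 3050) = 4522.3/350 = 12.9 km.

12.9 km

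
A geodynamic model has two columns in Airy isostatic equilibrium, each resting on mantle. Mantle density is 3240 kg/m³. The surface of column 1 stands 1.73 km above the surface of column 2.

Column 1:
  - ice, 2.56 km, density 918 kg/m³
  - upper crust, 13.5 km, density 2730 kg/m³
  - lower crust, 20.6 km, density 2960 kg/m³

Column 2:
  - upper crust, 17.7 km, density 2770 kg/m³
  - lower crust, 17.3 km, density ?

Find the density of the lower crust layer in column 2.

Take the compensation level at the base of the deeper column (depth z_c below the surface of column 1) and equate Σ ρ_i t_i down to z_c; mantle fills any gap and the z_c terms cancel.
Column 1: 2.56×918 + 13.5×2730 + 20.6×2960 + (z_c − 36.66)×3240
Column 2: 1.73×0 + 17.7×2770 + 17.3×ρ + (z_c − 1.73 − 35)×3240
The z_c×3240 term appears on both sides and cancels. Collect the known terms of each column as K = Σ(ρt)_known − 3240 × (depth of known layers): K_1 = 100181.08 − 3240×36.66 = −18597.32; K_2 = 49029 − 3240×(1.73 + 35) = −69976.2.
Balance: K_1 = K_2 + 17.3×ρ, so ρ = (K_1 − K_2)/17.3 = 51378.9/17.3 = 2970 kg/m³.

2970 kg/m³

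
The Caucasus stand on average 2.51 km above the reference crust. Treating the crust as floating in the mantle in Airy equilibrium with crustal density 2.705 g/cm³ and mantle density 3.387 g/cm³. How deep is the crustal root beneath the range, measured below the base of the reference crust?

Equating mass per unit area of the two columns: the weight of the topography is balanced by the buoyancy of the root, ρ_c h = (ρ_m − ρ_c) r.
r = h · ρ_c / (ρ_m − ρ_c) = 2.51 km × 2.705 / (3.387 − 2.705) = 9.96 km.

9.96 km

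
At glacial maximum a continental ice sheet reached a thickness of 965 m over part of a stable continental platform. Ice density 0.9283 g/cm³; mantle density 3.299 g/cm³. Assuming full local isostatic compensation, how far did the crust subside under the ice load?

By Archimedes' principle applied to the lithosphere: the ice load ρ_ice t is balanced by mantle displaced below, ρ_m s.
s = t ρ_ice / ρ_m = 965 m × 0.9283/3.299 = 272 m.

272 m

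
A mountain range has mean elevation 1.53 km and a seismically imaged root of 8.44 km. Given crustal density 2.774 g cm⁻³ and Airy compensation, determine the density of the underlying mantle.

3.28 g cm⁻³

Airy balance: ρ_c h = (ρ_m − ρ_c) r → ρ_m = ρ_c (1 + h/r).
ρ_m = 2.774 × (1 + 1.53 km/8.44 km) = 3.28 g cm⁻³.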